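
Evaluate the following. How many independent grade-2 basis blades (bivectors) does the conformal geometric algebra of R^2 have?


The conformal model of R^2 uses Cl(3,1) with m = 2 + 2 = 4 generators.
Number of grade-2 blades = C(m, 2) = C(4, 2)
= 4*3/2 = 6


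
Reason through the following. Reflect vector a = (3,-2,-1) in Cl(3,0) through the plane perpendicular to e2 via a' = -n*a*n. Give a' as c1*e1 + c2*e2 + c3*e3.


Reflection formula: a' = -n*a*n, with n = e2 (unit vector, n^2 = 1).
For reflection through hyperplane perp to e2:
The component along e2 flips sign, others stay.
a = (3, -2, -1)
a' = (3, 2, -1)
a' = 3*e1 + 2*e2 - 1*e3


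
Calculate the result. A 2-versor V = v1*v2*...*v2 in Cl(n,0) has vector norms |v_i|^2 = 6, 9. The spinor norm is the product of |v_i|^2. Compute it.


Spinor norm N(V) = |v1|^2 * |v2|^2 * ... * |v2|^2
= 6 * 9
Running product: 6, 54
N(V) = 54


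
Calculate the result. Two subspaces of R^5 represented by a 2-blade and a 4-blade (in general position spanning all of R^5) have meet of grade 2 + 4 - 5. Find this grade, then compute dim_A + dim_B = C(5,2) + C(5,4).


Meet grade = grade(A) + grade(B) - n
= 2 + 4 - 5 = 1
C(5,2) = 10
C(5,4) = 5
dim_A + dim_B = 10 + 5 = 15


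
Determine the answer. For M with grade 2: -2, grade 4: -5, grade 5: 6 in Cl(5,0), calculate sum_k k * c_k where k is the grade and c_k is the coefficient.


Grade-weighted sum = sum of grade_k * coefficient_k
2*(-2) = -4
4*(-5) = -20
5*6 = 30
Total = -4 + (-20) + 30 = 6


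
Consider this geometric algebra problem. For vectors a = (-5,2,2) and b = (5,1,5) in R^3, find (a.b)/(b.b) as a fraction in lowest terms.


Projection coefficient = (a . b) / (b . b)
a . b = (-5)*5 + 2*1 + 2*5
= -25 + 2 + 10 = -13
b . b = 5^2 + 1^2 + 5^2
= 25 + 1 + 25 = 51
Coefficient = -13/51
In lowest terms: -13/51


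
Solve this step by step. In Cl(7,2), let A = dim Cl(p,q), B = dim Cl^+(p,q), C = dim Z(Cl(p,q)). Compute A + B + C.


n = 7 + 2 = 9
Total dim = 2^9 = 512
Even subalgebra dim = 2^8 = 256
n is odd, so center dim = 2
Sum = 512 + 256 + 2 = 770


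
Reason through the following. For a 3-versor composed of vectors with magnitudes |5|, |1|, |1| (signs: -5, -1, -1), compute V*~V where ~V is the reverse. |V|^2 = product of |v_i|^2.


Each vector v_i has |v_i|^2 = s_i^2
Squared scales: (-5)^2 = 25, (-1)^2 = 1, (-1)^2 = 1
|V|^2 = 25 * 1 * 1
= 25


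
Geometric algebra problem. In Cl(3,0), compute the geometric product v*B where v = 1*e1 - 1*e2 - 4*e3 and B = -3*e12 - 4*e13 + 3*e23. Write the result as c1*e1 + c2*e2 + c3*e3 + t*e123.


vB has grade-1 (vector) and grade-3 (trivector) parts: vB = (v _| B) + (v ^ B).
Vector part <vB>_1:
  e1: -v2*b12 - v3*b13 = -(-1)*(-3) - (-4)*(-4) = -19
  e2: v1*b12 - v3*b23 = (1)*(-3) - (-4)*(3) = 9
  e3: v1*b13 + v2*b23 = (1)*(-4) + (-1)*(3) = -7
Trivector part <vB>_3:
  e123: v1*b23 - v2*b13 + v3*b12 = (1)*(3) - (-1)*(-4) + (-4)*(-3) = 11
vB = -19*e1 + 9*e2 - 7*e3 + 11*e123


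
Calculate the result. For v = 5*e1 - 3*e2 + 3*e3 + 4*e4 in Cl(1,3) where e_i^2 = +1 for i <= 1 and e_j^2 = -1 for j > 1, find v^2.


v^2 = sum of c_i^2 * e_i^2
Positive signature terms (e_i^2 = +1): 5^2 = 25
Negative signature terms (e_j^2 = -1): (-3)^2 + 3^2 + 4^2 = 34
v^2 = 25 - 34 = -9


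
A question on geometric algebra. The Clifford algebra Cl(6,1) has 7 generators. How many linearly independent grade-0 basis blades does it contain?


Number of grade-k basis blades in Cl(p,q) with n = p + q is C(n, k).
n = 6 + 1 = 7
C(7, 0) = 7! / (0! * 7!)
= 5040 / (1 * 5040)
= 1


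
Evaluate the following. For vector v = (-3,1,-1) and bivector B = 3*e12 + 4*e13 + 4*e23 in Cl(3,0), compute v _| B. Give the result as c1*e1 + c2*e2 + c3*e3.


Left contraction v _| B = <vB>_1 (grade-1 part of the geometric product vB).
Using e1_|e12 = e2, e2_|e12 = -e1, e1_|e13 = e3, e3_|e13 = -e1, e2_|e23 = e3, e3_|e23 = -e2:
e1 coeff: -v2*b12 - v3*b13 = -(1)*(3) - (-1)*(4) = 1
e2 coeff: v1*b12 - v3*b23 = (-3)*(3) - (-1)*(4) = -5
e3 coeff: v1*b13 + v2*b23 = (-3)*(4) + (1)*(4) = -8
v _| B = 1*e1 - 5*e2 - 8*e3


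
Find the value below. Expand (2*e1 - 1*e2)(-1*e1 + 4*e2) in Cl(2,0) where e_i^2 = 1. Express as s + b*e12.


Expand: (2*e1 - 1*e2)(-1*e1 + 4*e2)
= 2*(-1)*e1e1 + 2*4*e1e2 + (-1)*(-1)*e2e1 + (-1)*4*e2e2
Using e1^2 = e2^2 = 1, e2e1 = -e1e2:
Scalar part s = 2*(-1) + (-1)*4 = -2 + (-4) = -6
Bivector part b = 2*4 - (-1)*(-1) = 8 - 1 = 7
uv = -6 + 7*e12


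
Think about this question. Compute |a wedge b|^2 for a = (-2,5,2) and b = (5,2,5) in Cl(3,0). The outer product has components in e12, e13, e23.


a wedge b = (a1*b2 - a2*b1)*e12 + (a1*b3 - a3*b1)*e13 + (a2*b3 - a3*b2)*e23
e12 coeff: (-2)*2 - 5*5 = -4 - 25 = -29
e13 coeff: (-2)*5 - 2*5 = -10 - 10 = -20
e23 coeff: 5*5 - 2*2 = 25 - 4 = 21
|a wedge b|^2 = (-29)^2 + (-20)^2 + 21^2
= 841 + 400 + 441
= 1682


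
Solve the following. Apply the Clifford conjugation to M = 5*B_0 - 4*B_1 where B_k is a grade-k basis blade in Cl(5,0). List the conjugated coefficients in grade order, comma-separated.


Clifford conjugate sign for grade k: (-1)^(k(k+1)/2)
Grade 0: (-1)^(0*1/2) = (-1)^0 = 1, coeff 5 -> 5
Grade 1: (-1)^(1*2/2) = (-1)^1 = -1, coeff -4 -> 4
Conjugated coefficients: 5, 4


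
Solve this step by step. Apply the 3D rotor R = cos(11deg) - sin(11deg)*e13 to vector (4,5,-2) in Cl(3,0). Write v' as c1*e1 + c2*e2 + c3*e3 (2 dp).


Rotor R = cos(11deg) - sin(11deg)*e13
Rotation angle theta = 2 * 11 = 22 degrees in the e13 plane (e1 -> e3).
The component perpendicular to the plane (e2) is invariant: v'_2 = v2 = 5.00
cos(22deg) = 0.9272, sin(22deg) = 0.3746
v'_1 = v1*cos(theta) - v3*sin(theta) = 4*0.9272 - (-2)*0.3746 = 4.46
v'_3 = v1*sin(theta) + v3*cos(theta) = 4*0.3746 + (-2)*0.9272 = -0.36
v' = 4.46*e1 + 5.00*e2 - 0.36*e3


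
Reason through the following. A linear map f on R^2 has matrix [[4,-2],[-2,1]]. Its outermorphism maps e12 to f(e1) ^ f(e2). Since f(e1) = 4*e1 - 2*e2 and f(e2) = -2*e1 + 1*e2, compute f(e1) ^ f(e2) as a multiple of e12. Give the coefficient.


The outermorphism of a linear map f sends e1^e2 to f(e1)^f(e2).
f(e1) = 4*e1 - 2*e2
f(e2) = -2*e1 + 1*e2
f(e1) ^ f(e2) = (4*e1 - 2*e2) ^ (-2*e1 + 1*e2)
= 4*1*e12 + (-2)*(-2)*e21
= (4 - 4)*e12
= 0*e12
Coefficient = 0


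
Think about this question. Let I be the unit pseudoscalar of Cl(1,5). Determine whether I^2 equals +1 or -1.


The pseudoscalar I = e1...e_n (product of all n generators) of Cl(p,q) satisfies I^2 = (-1)^(q + n(n-1)/2).
p = 1, q = 5, n = p + q = 6
n(n-1)/2 = 6 * 5 / 2 = 15
Exponent = q + n(n-1)/2 = 5 + 15 = 20
I^2 = (-1)^20 = +1


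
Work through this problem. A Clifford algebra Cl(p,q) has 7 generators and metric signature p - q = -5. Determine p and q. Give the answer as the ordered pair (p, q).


We need p + q = 7 and p - q = -5.
Adding: 2p = 7 + (-5) = 2, so p = 1.
Then q = 7 - 1 = 6.
(p, q) = (1, 6)


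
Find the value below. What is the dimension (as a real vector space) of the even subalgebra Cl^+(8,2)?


Even subalgebra dimension = 2^(n-1)
n = 8 + 2 = 10
2^(10 - 1) = 2^9 = 512
Verification: sum of C(10,k) for even k = 1 + 45 + 210 + 210 + 45 + 1 = 512
Result = 512


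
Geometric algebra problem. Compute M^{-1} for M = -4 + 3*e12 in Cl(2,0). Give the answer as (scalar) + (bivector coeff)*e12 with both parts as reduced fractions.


M = -4 + 3*e12, where e12^2 = -1.
Since M commutes with its reverse ~M = a - b*e12, M * ~M = a^2 - b^2*e12^2 = a^2 + b^2.
So M^{-1} = ~M / (a^2 + b^2) = (a - b*e12)/(a^2 + b^2).
a^2 + b^2 = 16 + 9 = 25
Scalar part = -4/25 = -4/25
Bivector coeff = -3/25 = -3/25
M^{-1} = -4/25 - 3/25*e12


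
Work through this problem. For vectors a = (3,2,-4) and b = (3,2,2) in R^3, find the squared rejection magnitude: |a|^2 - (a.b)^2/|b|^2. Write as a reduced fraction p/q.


|a|^2 = 3^2 + 2^2 + (-4)^2 = 29
|b|^2 = 3^2 + 2^2 + 2^2 = 17
a . b = 3*3 + 2*2 + (-4)*2 = 5
(a.b)^2 = 5^2 = 25
|rej|^2 = 29 - 25/17
= (493 - 25)/17
= 468/17
In lowest terms: 468/17


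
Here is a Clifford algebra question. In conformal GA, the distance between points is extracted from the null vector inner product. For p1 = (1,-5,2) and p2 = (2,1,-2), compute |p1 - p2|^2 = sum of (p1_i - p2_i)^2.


p1 - p2 = (-1, -6, 4)
|p1 - p2|^2 = (-1)^2 + (-6)^2 + 4^2
= 1 + 36 + 16
= 53


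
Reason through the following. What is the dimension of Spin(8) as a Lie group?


Spin(n) double-covers SO(n); both have Lie algebra so(n) of dimension n(n-1)/2.
n = 8
n(n-1) = 8 * 7 = 56
dim Spin(8) = 56/2 = 28


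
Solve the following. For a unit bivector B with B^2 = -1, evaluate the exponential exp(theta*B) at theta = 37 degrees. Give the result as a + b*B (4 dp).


For a unit bivector B with B^2 = -1, the exponential series gives
e^(theta*B) = cos(theta) + sin(theta)*B (the GA analogue of Euler's formula).
theta = 37 degrees = 0.645772 rad
cos(37 deg) = 0.7986
sin(37 deg) = 0.6018
exp(theta*B) = 0.7986 + 0.6018*B


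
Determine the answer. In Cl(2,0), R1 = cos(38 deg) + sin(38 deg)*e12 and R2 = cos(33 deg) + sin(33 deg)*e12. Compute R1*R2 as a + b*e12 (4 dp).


Same-plane rotors commute and their half-angles add:
R1*R2 = cos(a1 + a2) + sin(a1 + a2)*e12.
a1 + a2 = 38 + 33 = 71 deg
cos(71 deg) = 0.3256
sin(71 deg) = 0.9455
R1*R2 = 0.3256 + 0.9455*e12


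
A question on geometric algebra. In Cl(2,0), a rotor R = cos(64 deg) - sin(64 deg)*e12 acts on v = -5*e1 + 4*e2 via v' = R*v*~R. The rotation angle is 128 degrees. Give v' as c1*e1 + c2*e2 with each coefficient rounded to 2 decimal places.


Rotor R = cos(64deg) - sin(64deg)*e12
Rotation angle theta = 2 * 64 = 128 degrees
v' = R*v*~R rotates v by theta.
cos(128deg) = -0.6157, sin(128deg) = 0.7880
v'_1 = -5*cos(128deg) - 4*sin(128deg)
= -5*(-0.6157) - 4*0.7880
= -0.07
v'_2 = -5*sin(128deg) + 4*cos(128deg)
= -5*0.7880 + 4*(-0.6157)
= -6.40
v' = -0.07*e1 - 6.40*e2


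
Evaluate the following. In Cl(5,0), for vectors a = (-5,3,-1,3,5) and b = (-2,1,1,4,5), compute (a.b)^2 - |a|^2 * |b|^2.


a . b = (-5)*(-2) + 3*1 + (-1)*1 + 3*4 + 5*5
= 10 + 3 + (-1) + 12 + 25 = 49
|a|^2 = (-5)^2 + 3^2 + (-1)^2 + 3^2 + 5^2 = 69
|b|^2 = (-2)^2 + 1^2 + 1^2 + 4^2 + 5^2 = 47
(a.b)^2 = 49^2 = 2401
|a|^2 * |b|^2 = 69 * 47 = 3243
Result = 2401 - 3243 = -842


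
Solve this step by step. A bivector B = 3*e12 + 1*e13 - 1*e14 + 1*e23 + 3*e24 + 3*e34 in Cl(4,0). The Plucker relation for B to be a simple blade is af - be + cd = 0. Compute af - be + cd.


Plucker relation: af - be + cd
a*f = 3*3 = 9
b*e = 1*3 = 3
c*d = (-1)*1 = -1
af - be + cd = 9 - 3 + (-1)
= 5


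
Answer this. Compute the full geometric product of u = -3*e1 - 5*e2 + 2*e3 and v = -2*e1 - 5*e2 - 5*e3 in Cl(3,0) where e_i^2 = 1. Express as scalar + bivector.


In Cl(3,0): e_i^2 = 1, e_ie_j = -e_je_i for i != j.
Scalar part = u . v = (-3)*(-2) + (-5)*(-5) + 2*(-5)
= 6 + 25 + (-10) = 21
e12 coeff = (-3)*(-5) - (-5)*(-2) = 15 - 10 = 5
e13 coeff = (-3)*(-5) - 2*(-2) = 15 - (-4) = 19
e23 coeff = (-5)*(-5) - 2*(-5) = 25 - (-10) = 35
uv = 21 + 5*e12 + 19*e13 + 35*e23


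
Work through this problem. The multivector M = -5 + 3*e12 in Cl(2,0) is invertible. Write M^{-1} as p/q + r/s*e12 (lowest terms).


M = -5 + 3*e12, where e12^2 = -1.
Since M commutes with its reverse ~M = a - b*e12, M * ~M = a^2 - b^2*e12^2 = a^2 + b^2.
So M^{-1} = ~M / (a^2 + b^2) = (a - b*e12)/(a^2 + b^2).
a^2 + b^2 = 25 + 9 = 34
Scalar part = -5/34 = -5/34
Bivector coeff = -3/34 = -3/34
M^{-1} = -5/34 - 3/34*e12


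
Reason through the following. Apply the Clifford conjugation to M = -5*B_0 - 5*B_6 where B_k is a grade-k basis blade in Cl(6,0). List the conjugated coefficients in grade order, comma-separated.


Clifford conjugate sign for grade k: (-1)^(k(k+1)/2)
Grade 0: (-1)^(0*1/2) = (-1)^0 = 1, coeff -5 -> -5
Grade 6: (-1)^(6*7/2) = (-1)^21 = -1, coeff -5 -> 5
Conjugated coefficients: -5, 5


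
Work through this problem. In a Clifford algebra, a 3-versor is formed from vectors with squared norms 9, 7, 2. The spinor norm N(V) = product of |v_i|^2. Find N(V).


Spinor norm N(V) = |v1|^2 * |v2|^2 * ... * |v3|^2
= 9 * 7 * 2
Running product: 9, 63, 126
N(V) = 126


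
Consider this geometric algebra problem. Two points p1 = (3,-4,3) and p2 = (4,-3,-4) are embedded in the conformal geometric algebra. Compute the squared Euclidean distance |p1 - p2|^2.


p1 - p2 = (-1, -1, 7)
|p1 - p2|^2 = (-1)^2 + (-1)^2 + 7^2
= 1 + 1 + 49
= 51


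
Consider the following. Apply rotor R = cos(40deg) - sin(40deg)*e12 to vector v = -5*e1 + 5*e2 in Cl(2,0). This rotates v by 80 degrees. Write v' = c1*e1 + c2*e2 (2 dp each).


Rotor R = cos(40deg) - sin(40deg)*e12
Rotation angle theta = 2 * 40 = 80 degrees
v' = R*v*~R rotates v by theta.
cos(80deg) = 0.1736, sin(80deg) = 0.9848
v'_1 = -5*cos(80deg) - 5*sin(80deg)
= -5*0.1736 - 5*0.9848
= -5.79
v'_2 = -5*sin(80deg) + 5*cos(80deg)
= -5*0.9848 + 5*0.1736
= -4.06
v' = -5.79*e1 - 4.06*e2


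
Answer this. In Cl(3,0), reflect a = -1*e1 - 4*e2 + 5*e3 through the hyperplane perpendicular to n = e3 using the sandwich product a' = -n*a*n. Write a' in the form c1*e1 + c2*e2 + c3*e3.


Reflection formula: a' = -n*a*n, with n = e3 (unit vector, n^2 = 1).
For reflection through hyperplane perp to e3:
The component along e3 flips sign, others stay.
a = (-1, -4, 5)
a' = (-1, -4, -5)
a' = -1*e1 - 4*e2 - 5*e3


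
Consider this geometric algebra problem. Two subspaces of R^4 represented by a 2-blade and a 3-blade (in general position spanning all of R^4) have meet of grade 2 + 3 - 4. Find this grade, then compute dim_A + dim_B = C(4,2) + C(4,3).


Meet grade = grade(A) + grade(B) - n
= 2 + 3 - 4 = 1
C(4,2) = 6
C(4,3) = 4
dim_A + dim_B = 6 + 4 = 10


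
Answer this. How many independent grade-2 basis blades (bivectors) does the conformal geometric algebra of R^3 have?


The conformal model of R^3 uses Cl(4,1) with m = 3 + 2 = 5 generators.
Number of grade-2 blades = C(m, 2) = C(5, 2)
= 5*4/2 = 10


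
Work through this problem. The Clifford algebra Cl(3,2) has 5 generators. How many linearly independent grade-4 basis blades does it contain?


Number of grade-k basis blades in Cl(p,q) with n = p + q is C(n, k).
n = 3 + 2 = 5
C(5, 4) = 5! / (4! * 1!)
= 120 / (24 * 1)
= 5


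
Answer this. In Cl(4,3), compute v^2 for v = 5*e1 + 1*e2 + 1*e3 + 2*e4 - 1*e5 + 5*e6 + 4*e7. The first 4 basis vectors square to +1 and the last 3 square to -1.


v^2 = sum of c_i^2 * e_i^2
Positive signature terms (e_i^2 = +1): 5^2 + 1^2 + 1^2 + 2^2 = 31
Negative signature terms (e_j^2 = -1): (-1)^2 + 5^2 + 4^2 = 42
v^2 = 31 - 42 = -11


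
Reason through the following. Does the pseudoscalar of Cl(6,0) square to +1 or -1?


The pseudoscalar I = e1...e_n (product of all n generators) of Cl(p,q) satisfies I^2 = (-1)^(q + n(n-1)/2).
p = 6, q = 0, n = p + q = 6
n(n-1)/2 = 6 * 5 / 2 = 15
Exponent = q + n(n-1)/2 = 0 + 15 = 15
I^2 = (-1)^15 = -1


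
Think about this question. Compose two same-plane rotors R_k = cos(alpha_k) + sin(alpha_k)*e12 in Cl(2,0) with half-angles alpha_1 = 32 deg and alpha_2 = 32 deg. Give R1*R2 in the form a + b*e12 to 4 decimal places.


Same-plane rotors commute and their half-angles add:
R1*R2 = cos(a1 + a2) + sin(a1 + a2)*e12.
a1 + a2 = 32 + 32 = 64 deg
cos(64 deg) = 0.4384
sin(64 deg) = 0.8988
R1*R2 = 0.4384 + 0.8988*e12


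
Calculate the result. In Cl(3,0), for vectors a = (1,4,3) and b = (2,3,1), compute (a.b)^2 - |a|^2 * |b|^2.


a . b = 1*2 + 4*3 + 3*1
= 2 + 12 + 3 = 17
|a|^2 = 1^2 + 4^2 + 3^2 = 26
|b|^2 = 2^2 + 3^2 + 1^2 = 14
(a.b)^2 = 17^2 = 289
|a|^2 * |b|^2 = 26 * 14 = 364
Result = 289 - 364 = -75


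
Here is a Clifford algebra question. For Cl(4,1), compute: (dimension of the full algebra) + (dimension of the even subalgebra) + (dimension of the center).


n = 4 + 1 = 5
Total dim = 2^5 = 32
Even subalgebra dim = 2^4 = 16
n is odd, so center dim = 2
Sum = 32 + 16 + 2 = 50


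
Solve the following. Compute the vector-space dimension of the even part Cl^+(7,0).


Even subalgebra dimension = 2^(n-1)
n = 7 + 0 = 7
2^(7 - 1) = 2^6 = 64
Verification: sum of C(7,k) for even k = 1 + 21 + 35 + 7 = 64
Result = 64


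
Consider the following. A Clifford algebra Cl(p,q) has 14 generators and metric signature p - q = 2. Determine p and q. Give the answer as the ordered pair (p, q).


We need p + q = 14 and p - q = 2.
Adding: 2p = 14 + 2 = 16, so p = 8.
Then q = 14 - 8 = 6.
(p, q) = (8, 6)


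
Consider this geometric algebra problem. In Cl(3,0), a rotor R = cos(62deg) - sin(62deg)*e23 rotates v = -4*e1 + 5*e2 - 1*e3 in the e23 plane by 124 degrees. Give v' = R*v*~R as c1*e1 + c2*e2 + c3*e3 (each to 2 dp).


Rotor R = cos(62deg) - sin(62deg)*e23
Rotation angle theta = 2 * 62 = 124 degrees in the e23 plane (e2 -> e3).
The component perpendicular to the plane (e1) is invariant: v'_1 = v1 = -4.00
cos(124deg) = -0.5592, sin(124deg) = 0.8290
v'_2 = v2*cos(theta) - v3*sin(theta) = 5*(-0.5592) - (-1)*0.8290 = -1.97
v'_3 = v2*sin(theta) + v3*cos(theta) = 5*0.8290 + (-1)*(-0.5592) = 4.70
v' = -4.00*e1 - 1.97*e2 + 4.70*e3


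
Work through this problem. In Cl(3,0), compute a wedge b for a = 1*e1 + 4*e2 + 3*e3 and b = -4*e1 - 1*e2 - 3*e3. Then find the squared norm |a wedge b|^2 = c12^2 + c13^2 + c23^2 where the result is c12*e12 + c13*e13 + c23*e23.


a wedge b = (a1*b2 - a2*b1)*e12 + (a1*b3 - a3*b1)*e13 + (a2*b3 - a3*b2)*e23
e12 coeff: 1*(-1) - 4*(-4) = -1 - (-16) = 15
e13 coeff: 1*(-3) - 3*(-4) = -3 - (-12) = 9
e23 coeff: 4*(-3) - 3*(-1) = -12 - (-3) = -9
|a wedge b|^2 = 15^2 + 9^2 + (-9)^2
= 225 + 81 + 81
= 387


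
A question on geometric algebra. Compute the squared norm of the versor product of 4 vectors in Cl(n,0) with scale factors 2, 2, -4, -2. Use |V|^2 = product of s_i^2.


Each vector v_i has |v_i|^2 = s_i^2
Squared scales: 2^2 = 4, 2^2 = 4, (-4)^2 = 16, (-2)^2 = 4
|V|^2 = 4 * 4 * 16 * 4
= 1024


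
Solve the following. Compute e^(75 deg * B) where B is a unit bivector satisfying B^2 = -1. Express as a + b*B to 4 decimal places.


For a unit bivector B with B^2 = -1, the exponential series gives
e^(theta*B) = cos(theta) + sin(theta)*B (the GA analogue of Euler's formula).
theta = 75 degrees = 1.308997 rad
cos(75 deg) = 0.2588
sin(75 deg) = 0.9659
exp(theta*B) = 0.2588 + 0.9659*B


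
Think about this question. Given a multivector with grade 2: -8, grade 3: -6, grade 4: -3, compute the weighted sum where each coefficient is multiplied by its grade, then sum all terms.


Grade-weighted sum = sum of grade_k * coefficient_k
2*(-8) = -16
3*(-6) = -18
4*(-3) = -12
Total = -16 + (-18) + (-12) = -46


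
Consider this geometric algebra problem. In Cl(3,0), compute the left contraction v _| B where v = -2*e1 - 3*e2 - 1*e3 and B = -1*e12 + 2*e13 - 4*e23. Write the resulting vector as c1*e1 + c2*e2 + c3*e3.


Left contraction v _| B = <vB>_1 (grade-1 part of the geometric product vB).
Using e1_|e12 = e2, e2_|e12 = -e1, e1_|e13 = e3, e3_|e13 = -e1, e2_|e23 = e3, e3_|e23 = -e2:
e1 coeff: -v2*b12 - v3*b13 = -(-3)*(-1) - (-1)*(2) = -1
e2 coeff: v1*b12 - v3*b23 = (-2)*(-1) - (-1)*(-4) = -2
e3 coeff: v1*b13 + v2*b23 = (-2)*(2) + (-3)*(-4) = 8
v _| B = -1*e1 - 2*e2 + 8*e3


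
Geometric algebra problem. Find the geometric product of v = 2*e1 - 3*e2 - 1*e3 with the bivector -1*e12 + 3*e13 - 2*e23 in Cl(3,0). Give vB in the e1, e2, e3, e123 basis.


vB has grade-1 (vector) and grade-3 (trivector) parts: vB = (v _| B) + (v ^ B).
Vector part <vB>_1:
  e1: -v2*b12 - v3*b13 = -(-3)*(-1) - (-1)*(3) = 0
  e2: v1*b12 - v3*b23 = (2)*(-1) - (-1)*(-2) = -4
  e3: v1*b13 + v2*b23 = (2)*(3) + (-3)*(-2) = 12
Trivector part <vB>_3:
  e123: v1*b23 - v2*b13 + v3*b12 = (2)*(-2) - (-3)*(3) + (-1)*(-1) = 6
vB = 0*e1 - 4*e2 + 12*e3 + 6*e123


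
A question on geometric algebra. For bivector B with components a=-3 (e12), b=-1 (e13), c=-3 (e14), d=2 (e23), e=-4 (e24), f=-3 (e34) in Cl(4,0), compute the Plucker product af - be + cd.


Plucker relation: af - be + cd
a*f = (-3)*(-3) = 9
b*e = (-1)*(-4) = 4
c*d = (-3)*2 = -6
af - be + cd = 9 - 4 + (-6)
= -1


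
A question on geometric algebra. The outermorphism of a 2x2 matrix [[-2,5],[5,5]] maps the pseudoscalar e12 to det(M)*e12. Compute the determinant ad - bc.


The outermorphism of a linear map f sends e1^e2 to f(e1)^f(e2).
f(e1) = -2*e1 + 5*e2
f(e2) = 5*e1 + 5*e2
f(e1) ^ f(e2) = (-2*e1 + 5*e2) ^ (5*e1 + 5*e2)
= (-2)*5*e12 + 5*5*e21
= (-10 - 25)*e12
= -35*e12
Coefficient = -35


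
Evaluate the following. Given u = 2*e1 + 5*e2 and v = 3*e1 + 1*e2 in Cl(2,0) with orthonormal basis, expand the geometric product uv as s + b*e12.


Expand: (2*e1 + 5*e2)(3*e1 + 1*e2)
= 2*3*e1e1 + 2*1*e1e2 + 5*3*e2e1 + 5*1*e2e2
Using e1^2 = e2^2 = 1, e2e1 = -e1e2:
Scalar part s = 2*3 + 5*1 = 6 + 5 = 11
Bivector part b = 2*1 - 5*3 = 2 - 15 = -13
uv = 11 - 13*e12


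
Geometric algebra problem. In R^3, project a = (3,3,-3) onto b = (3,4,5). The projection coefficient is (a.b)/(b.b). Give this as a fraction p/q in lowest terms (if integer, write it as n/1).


Projection coefficient = (a . b) / (b . b)
a . b = 3*3 + 3*4 + (-3)*5
= 9 + 12 + (-15) = 6
b . b = 3^2 + 4^2 + 5^2
= 9 + 16 + 25 = 50
Coefficient = 6/50
In lowest terms: 3/25


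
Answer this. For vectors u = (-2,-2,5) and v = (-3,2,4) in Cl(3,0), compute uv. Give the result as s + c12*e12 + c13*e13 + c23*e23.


In Cl(3,0): e_i^2 = 1, e_ie_j = -e_je_i for i != j.
Scalar part = u . v = (-2)*(-3) + (-2)*2 + 5*4
= 6 + (-4) + 20 = 22
e12 coeff = (-2)*2 - (-2)*(-3) = -4 - 6 = -10
e13 coeff = (-2)*4 - 5*(-3) = -8 - (-15) = 7
e23 coeff = (-2)*4 - 5*2 = -8 - 10 = -18
uv = 22 - 10*e12 + 7*e13 - 18*e23


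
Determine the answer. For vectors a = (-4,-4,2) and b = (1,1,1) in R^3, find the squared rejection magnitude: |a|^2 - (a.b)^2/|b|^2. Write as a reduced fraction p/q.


|a|^2 = (-4)^2 + (-4)^2 + 2^2 = 36
|b|^2 = 1^2 + 1^2 + 1^2 = 3
a . b = (-4)*1 + (-4)*1 + 2*1 = -6
(a.b)^2 = (-6)^2 = 36
|rej|^2 = 36 - 36/3
= (108 - 36)/3
= 72/3
In lowest terms: 24/1


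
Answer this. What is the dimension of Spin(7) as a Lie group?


Spin(n) double-covers SO(n); both have Lie algebra so(n) of dimension n(n-1)/2.
n = 7
n(n-1) = 7 * 6 = 42
dim Spin(7) = 42/2 = 21


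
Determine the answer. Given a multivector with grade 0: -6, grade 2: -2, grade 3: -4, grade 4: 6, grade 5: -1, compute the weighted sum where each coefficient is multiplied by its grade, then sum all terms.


Grade-weighted sum = sum of grade_k * coefficient_k
0*(-6) = 0
2*(-2) = -4
3*(-4) = -12
4*6 = 24
5*(-1) = -5
Total = 0 + (-4) + (-12) + 24 + (-5) = 3


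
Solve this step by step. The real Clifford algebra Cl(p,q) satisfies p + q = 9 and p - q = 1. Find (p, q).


We need p + q = 9 and p - q = 1.
Adding: 2p = 9 + 1 = 10, so p = 5.
Then q = 9 - 5 = 4.
(p, q) = (5, 4)


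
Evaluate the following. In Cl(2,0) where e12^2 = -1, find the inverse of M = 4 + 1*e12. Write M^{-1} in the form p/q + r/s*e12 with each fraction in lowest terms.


M = 4 + 1*e12, where e12^2 = -1.
Since M commutes with its reverse ~M = a - b*e12, M * ~M = a^2 - b^2*e12^2 = a^2 + b^2.
So M^{-1} = ~M / (a^2 + b^2) = (a - b*e12)/(a^2 + b^2).
a^2 + b^2 = 16 + 1 = 17
Scalar part = 4/17 = 4/17
Bivector coeff = -1/17 = -1/17
M^{-1} = 4/17 - 1/17*e12


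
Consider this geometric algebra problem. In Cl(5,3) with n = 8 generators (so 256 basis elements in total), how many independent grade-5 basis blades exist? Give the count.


Number of grade-k basis blades in Cl(p,q) with n = p + q is C(n, k).
n = 5 + 3 = 8
C(8, 5) = 8! / (5! * 3!)
= 40320 / (120 * 6)
= 56


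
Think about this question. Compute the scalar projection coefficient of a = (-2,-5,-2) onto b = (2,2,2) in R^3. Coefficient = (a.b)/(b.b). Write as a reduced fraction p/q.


Projection coefficient = (a . b) / (b . b)
a . b = (-2)*2 + (-5)*2 + (-2)*2
= -4 + (-10) + (-4) = -18
b . b = 2^2 + 2^2 + 2^2
= 4 + 4 + 4 = 12
Coefficient = -18/12
In lowest terms: -3/2


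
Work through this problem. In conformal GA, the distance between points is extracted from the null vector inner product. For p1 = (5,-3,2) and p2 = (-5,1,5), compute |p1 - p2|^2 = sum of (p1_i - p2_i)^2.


p1 - p2 = (10, -4, -3)
|p1 - p2|^2 = 10^2 + (-4)^2 + (-3)^2
= 100 + 16 + 9
= 125


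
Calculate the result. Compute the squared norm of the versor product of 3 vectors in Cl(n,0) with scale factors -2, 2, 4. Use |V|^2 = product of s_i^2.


Each vector v_i has |v_i|^2 = s_i^2
Squared scales: (-2)^2 = 4, 2^2 = 4, 4^2 = 16
|V|^2 = 4 * 4 * 16
= 256


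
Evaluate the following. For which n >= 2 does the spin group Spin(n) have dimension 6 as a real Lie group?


dim Spin(n) = dim so(n) = n(n-1)/2.
Solve n(n-1)/2 = 6, i.e. n^2 - n - 12 = 0.
Discriminant = 1 + 8*6 = 49
n = (1 + sqrt(49))/2 = (1 + 7)/2 = 4


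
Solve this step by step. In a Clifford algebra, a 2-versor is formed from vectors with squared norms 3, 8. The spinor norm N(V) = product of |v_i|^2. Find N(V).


Spinor norm N(V) = |v1|^2 * |v2|^2 * ... * |v2|^2
= 3 * 8
Running product: 3, 24
N(V) = 24


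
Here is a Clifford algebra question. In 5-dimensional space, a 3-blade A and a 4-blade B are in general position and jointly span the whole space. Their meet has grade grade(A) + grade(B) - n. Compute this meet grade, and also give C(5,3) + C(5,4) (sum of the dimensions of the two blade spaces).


Meet grade = grade(A) + grade(B) - n
= 3 + 4 - 5 = 2
C(5,3) = 10
C(5,4) = 5
dim_A + dim_B = 10 + 5 = 15


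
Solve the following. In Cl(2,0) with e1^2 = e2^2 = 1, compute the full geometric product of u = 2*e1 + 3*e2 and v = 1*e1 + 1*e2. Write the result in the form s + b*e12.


Expand: (2*e1 + 3*e2)(1*e1 + 1*e2)
= 2*1*e1e1 + 2*1*e1e2 + 3*1*e2e1 + 3*1*e2e2
Using e1^2 = e2^2 = 1, e2e1 = -e1e2:
Scalar part s = 2*1 + 3*1 = 2 + 3 = 5
Bivector part b = 2*1 - 3*1 = 2 - 3 = -1
uv = 5 - 1*e12


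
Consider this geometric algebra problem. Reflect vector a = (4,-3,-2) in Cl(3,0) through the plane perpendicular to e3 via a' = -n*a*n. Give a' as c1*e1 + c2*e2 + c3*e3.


Reflection formula: a' = -n*a*n, with n = e3 (unit vector, n^2 = 1).
For reflection through hyperplane perp to e3:
The component along e3 flips sign, others stay.
a = (4, -3, -2)
a' = (4, -3, 2)
a' = 4*e1 - 3*e2 + 2*e3


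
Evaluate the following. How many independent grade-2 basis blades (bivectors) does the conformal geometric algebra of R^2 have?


The conformal model of R^2 uses Cl(3,1) with m = 2 + 2 = 4 generators.
Number of grade-2 blades = C(m, 2) = C(4, 2)
= 4*3/2 = 6


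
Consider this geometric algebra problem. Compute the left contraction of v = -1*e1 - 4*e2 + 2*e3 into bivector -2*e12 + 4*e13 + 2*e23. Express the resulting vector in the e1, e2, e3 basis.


Left contraction v _| B = <vB>_1 (grade-1 part of the geometric product vB).
Using e1_|e12 = e2, e2_|e12 = -e1, e1_|e13 = e3, e3_|e13 = -e1, e2_|e23 = e3, e3_|e23 = -e2:
e1 coeff: -v2*b12 - v3*b13 = -(-4)*(-2) - (2)*(4) = -16
e2 coeff: v1*b12 - v3*b23 = (-1)*(-2) - (2)*(2) = -2
e3 coeff: v1*b13 + v2*b23 = (-1)*(4) + (-4)*(2) = -12
v _| B = -16*e1 - 2*e2 - 12*e3


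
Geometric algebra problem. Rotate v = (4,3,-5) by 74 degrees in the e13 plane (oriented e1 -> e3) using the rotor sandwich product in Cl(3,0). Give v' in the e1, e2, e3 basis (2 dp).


Rotor R = cos(37deg) - sin(37deg)*e13
Rotation angle theta = 2 * 37 = 74 degrees in the e13 plane (e1 -> e3).
The component perpendicular to the plane (e2) is invariant: v'_2 = v2 = 3.00
cos(74deg) = 0.2756, sin(74deg) = 0.9613
v'_1 = v1*cos(theta) - v3*sin(theta) = 4*0.2756 - (-5)*0.9613 = 5.91
v'_3 = v1*sin(theta) + v3*cos(theta) = 4*0.9613 + (-5)*0.2756 = 2.47
v' = 5.91*e1 + 3.00*e2 + 2.47*e3


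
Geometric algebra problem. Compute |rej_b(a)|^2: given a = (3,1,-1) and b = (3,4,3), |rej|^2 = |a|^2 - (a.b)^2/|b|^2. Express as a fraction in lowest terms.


|a|^2 = 3^2 + 1^2 + (-1)^2 = 11
|b|^2 = 3^2 + 4^2 + 3^2 = 34
a . b = 3*3 + 1*4 + (-1)*3 = 10
(a.b)^2 = 10^2 = 100
|rej|^2 = 11 - 100/34
= (374 - 100)/34
= 274/34
In lowest terms: 137/17


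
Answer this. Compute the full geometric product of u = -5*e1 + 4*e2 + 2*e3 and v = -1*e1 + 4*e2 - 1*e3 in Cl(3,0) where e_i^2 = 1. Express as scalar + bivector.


In Cl(3,0): e_i^2 = 1, e_ie_j = -e_je_i for i != j.
Scalar part = u . v = (-5)*(-1) + 4*4 + 2*(-1)
= 5 + 16 + (-2) = 19
e12 coeff = (-5)*4 - 4*(-1) = -20 - (-4) = -16
e13 coeff = (-5)*(-1) - 2*(-1) = 5 - (-2) = 7
e23 coeff = 4*(-1) - 2*4 = -4 - 8 = -12
uv = 19 - 16*e12 + 7*e13 - 12*e23


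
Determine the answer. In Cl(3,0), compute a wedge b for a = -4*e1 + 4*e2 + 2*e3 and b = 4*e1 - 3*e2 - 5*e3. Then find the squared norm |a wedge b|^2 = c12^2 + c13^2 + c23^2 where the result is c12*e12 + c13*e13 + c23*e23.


a wedge b = (a1*b2 - a2*b1)*e12 + (a1*b3 - a3*b1)*e13 + (a2*b3 - a3*b2)*e23
e12 coeff: (-4)*(-3) - 4*4 = 12 - 16 = -4
e13 coeff: (-4)*(-5) - 2*4 = 20 - 8 = 12
e23 coeff: 4*(-5) - 2*(-3) = -20 - (-6) = -14
|a wedge b|^2 = (-4)^2 + 12^2 + (-14)^2
= 16 + 144 + 196
= 356


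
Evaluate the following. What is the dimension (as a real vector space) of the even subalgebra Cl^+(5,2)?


Even subalgebra dimension = 2^(n-1)
n = 5 + 2 = 7
2^(7 - 1) = 2^6 = 64
Verification: sum of C(7,k) for even k = 1 + 21 + 35 + 7 = 64
Result = 64


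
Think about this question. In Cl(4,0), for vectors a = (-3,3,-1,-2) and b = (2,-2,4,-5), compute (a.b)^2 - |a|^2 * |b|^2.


a . b = (-3)*2 + 3*(-2) + (-1)*4 + (-2)*(-5)
= -6 + (-6) + (-4) + 10 = -6
|a|^2 = (-3)^2 + 3^2 + (-1)^2 + (-2)^2 = 23
|b|^2 = 2^2 + (-2)^2 + 4^2 + (-5)^2 = 49
(a.b)^2 = (-6)^2 = 36
|a|^2 * |b|^2 = 23 * 49 = 1127
Result = 36 - 1127 = -1091


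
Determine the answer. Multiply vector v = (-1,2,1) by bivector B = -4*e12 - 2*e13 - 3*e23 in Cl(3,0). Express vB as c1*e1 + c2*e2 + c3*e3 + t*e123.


vB has grade-1 (vector) and grade-3 (trivector) parts: vB = (v _| B) + (v ^ B).
Vector part <vB>_1:
  e1: -v2*b12 - v3*b13 = -(2)*(-4) - (1)*(-2) = 10
  e2: v1*b12 - v3*b23 = (-1)*(-4) - (1)*(-3) = 7
  e3: v1*b13 + v2*b23 = (-1)*(-2) + (2)*(-3) = -4
Trivector part <vB>_3:
  e123: v1*b23 - v2*b13 + v3*b12 = (-1)*(-3) - (2)*(-2) + (1)*(-4) = 3
vB = 10*e1 + 7*e2 - 4*e3 + 3*e123


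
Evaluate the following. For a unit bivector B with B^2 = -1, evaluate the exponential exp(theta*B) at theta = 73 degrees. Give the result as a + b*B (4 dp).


For a unit bivector B with B^2 = -1, the exponential series gives
e^(theta*B) = cos(theta) + sin(theta)*B (the GA analogue of Euler's formula).
theta = 73 degrees = 1.27409 rad
cos(73 deg) = 0.2924
sin(73 deg) = 0.9563
exp(theta*B) = 0.2924 + 0.9563*B


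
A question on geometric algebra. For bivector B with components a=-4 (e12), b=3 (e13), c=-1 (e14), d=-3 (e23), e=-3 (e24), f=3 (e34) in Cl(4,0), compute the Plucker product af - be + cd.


Plucker relation: af - be + cd
a*f = (-4)*3 = -12
b*e = 3*(-3) = -9
c*d = (-1)*(-3) = 3
af - be + cd = -12 - (-9) + 3
= 0


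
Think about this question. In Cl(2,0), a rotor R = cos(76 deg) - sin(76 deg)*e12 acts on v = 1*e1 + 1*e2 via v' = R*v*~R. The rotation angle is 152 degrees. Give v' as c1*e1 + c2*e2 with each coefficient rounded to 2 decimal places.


Rotor R = cos(76deg) - sin(76deg)*e12
Rotation angle theta = 2 * 76 = 152 degrees
v' = R*v*~R rotates v by theta.
cos(152deg) = -0.8829, sin(152deg) = 0.4695
v'_1 = 1*cos(152deg) - 1*sin(152deg)
= 1*(-0.8829) - 1*0.4695
= -1.35
v'_2 = 1*sin(152deg) + 1*cos(152deg)
= 1*0.4695 + 1*(-0.8829)
= -0.41
v' = -1.35*e1 - 0.41*e2


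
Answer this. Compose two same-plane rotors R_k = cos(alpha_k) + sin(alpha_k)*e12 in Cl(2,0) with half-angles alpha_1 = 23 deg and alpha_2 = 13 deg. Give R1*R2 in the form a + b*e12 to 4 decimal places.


Same-plane rotors commute and their half-angles add:
R1*R2 = cos(a1 + a2) + sin(a1 + a2)*e12.
a1 + a2 = 23 + 13 = 36 deg
cos(36 deg) = 0.8090
sin(36 deg) = 0.5878
R1*R2 = 0.8090 + 0.5878*e12


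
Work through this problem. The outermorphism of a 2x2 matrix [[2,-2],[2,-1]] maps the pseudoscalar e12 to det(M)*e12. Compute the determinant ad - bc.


The outermorphism of a linear map f sends e1^e2 to f(e1)^f(e2).
f(e1) = 2*e1 + 2*e2
f(e2) = -2*e1 - 1*e2
f(e1) ^ f(e2) = (2*e1 + 2*e2) ^ (-2*e1 - 1*e2)
= 2*(-1)*e12 + 2*(-2)*e21
= (-2 - (-4))*e12
= 2*e12
Coefficient = 2


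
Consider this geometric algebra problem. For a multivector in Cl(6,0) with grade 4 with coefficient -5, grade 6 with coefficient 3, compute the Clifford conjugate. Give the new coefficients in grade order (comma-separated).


Clifford conjugate sign for grade k: (-1)^(k(k+1)/2)
Grade 4: (-1)^(4*5/2) = (-1)^10 = 1, coeff -5 -> -5
Grade 6: (-1)^(6*7/2) = (-1)^21 = -1, coeff 3 -> -3
Conjugated coefficients: -5, -3


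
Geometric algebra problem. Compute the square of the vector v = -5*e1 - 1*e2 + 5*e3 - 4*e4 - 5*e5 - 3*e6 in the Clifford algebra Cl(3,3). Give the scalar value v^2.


v^2 = sum of c_i^2 * e_i^2
Positive signature terms (e_i^2 = +1): (-5)^2 + (-1)^2 + 5^2 = 51
Negative signature terms (e_j^2 = -1): (-4)^2 + (-5)^2 + (-3)^2 = 50
v^2 = 51 - 50 = 1


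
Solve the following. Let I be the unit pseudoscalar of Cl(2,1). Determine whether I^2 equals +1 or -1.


The pseudoscalar I = e1...e_n (product of all n generators) of Cl(p,q) satisfies I^2 = (-1)^(q + n(n-1)/2).
p = 2, q = 1, n = p + q = 3
n(n-1)/2 = 3 * 2 / 2 = 3
Exponent = q + n(n-1)/2 = 1 + 3 = 4
I^2 = (-1)^4 = +1


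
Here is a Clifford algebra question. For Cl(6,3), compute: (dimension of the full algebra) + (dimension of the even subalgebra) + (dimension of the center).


n = 6 + 3 = 9
Total dim = 2^9 = 512
Even subalgebra dim = 2^8 = 256
n is odd, so center dim = 2
Sum = 512 + 256 + 2 = 770


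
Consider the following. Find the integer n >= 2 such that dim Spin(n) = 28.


dim Spin(n) = dim so(n) = n(n-1)/2.
Solve n(n-1)/2 = 28, i.e. n^2 - n - 56 = 0.
Discriminant = 1 + 8*28 = 225
n = (1 + sqrt(225))/2 = (1 + 15)/2 = 8


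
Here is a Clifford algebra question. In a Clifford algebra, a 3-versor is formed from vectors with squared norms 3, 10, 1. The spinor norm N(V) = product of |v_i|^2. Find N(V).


Spinor norm N(V) = |v1|^2 * |v2|^2 * ... * |v3|^2
= 3 * 10 * 1
Running product: 3, 30, 30
N(V) = 30


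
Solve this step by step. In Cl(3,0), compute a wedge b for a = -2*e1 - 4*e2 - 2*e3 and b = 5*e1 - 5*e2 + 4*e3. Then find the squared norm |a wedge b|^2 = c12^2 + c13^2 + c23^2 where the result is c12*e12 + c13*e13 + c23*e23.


a wedge b = (a1*b2 - a2*b1)*e12 + (a1*b3 - a3*b1)*e13 + (a2*b3 - a3*b2)*e23
e12 coeff: (-2)*(-5) - (-4)*5 = 10 - (-20) = 30
e13 coeff: (-2)*4 - (-2)*5 = -8 - (-10) = 2
e23 coeff: (-4)*4 - (-2)*(-5) = -16 - 10 = -26
|a wedge b|^2 = 30^2 + 2^2 + (-26)^2
= 900 + 4 + 676
= 1580


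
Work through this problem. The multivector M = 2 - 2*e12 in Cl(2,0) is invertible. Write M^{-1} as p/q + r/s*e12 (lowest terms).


M = 2 - 2*e12, where e12^2 = -1.
Since M commutes with its reverse ~M = a - b*e12, M * ~M = a^2 - b^2*e12^2 = a^2 + b^2.
So M^{-1} = ~M / (a^2 + b^2) = (a - b*e12)/(a^2 + b^2).
a^2 + b^2 = 4 + 4 = 8
Scalar part = 2/8 = 1/4
Bivector coeff = 2/8 = 1/4
M^{-1} = 1/4 + 1/4*e12


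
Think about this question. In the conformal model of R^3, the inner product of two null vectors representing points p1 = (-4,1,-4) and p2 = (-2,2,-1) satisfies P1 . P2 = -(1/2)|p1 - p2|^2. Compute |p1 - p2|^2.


p1 - p2 = (-2, -1, -3)
|p1 - p2|^2 = (-2)^2 + (-1)^2 + (-3)^2
= 4 + 1 + 9
= 14


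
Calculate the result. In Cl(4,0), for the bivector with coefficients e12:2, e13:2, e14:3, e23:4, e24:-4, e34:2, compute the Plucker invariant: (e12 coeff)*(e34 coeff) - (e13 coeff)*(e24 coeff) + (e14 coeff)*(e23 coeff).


Plucker relation: af - be + cd
a*f = 2*2 = 4
b*e = 2*(-4) = -8
c*d = 3*4 = 12
af - be + cd = 4 - (-8) + 12
= 24


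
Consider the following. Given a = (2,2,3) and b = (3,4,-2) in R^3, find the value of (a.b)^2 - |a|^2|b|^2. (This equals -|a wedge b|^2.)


a . b = 2*3 + 2*4 + 3*(-2)
= 6 + 8 + (-6) = 8
|a|^2 = 2^2 + 2^2 + 3^2 = 17
|b|^2 = 3^2 + 4^2 + (-2)^2 = 29
(a.b)^2 = 8^2 = 64
|a|^2 * |b|^2 = 17 * 29 = 493
Result = 64 - 493 = -429


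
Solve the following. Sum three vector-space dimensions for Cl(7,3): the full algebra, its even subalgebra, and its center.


n = 7 + 3 = 10
Total dim = 2^10 = 1024
Even subalgebra dim = 2^9 = 512
n is even, so center dim = 1
Sum = 1024 + 512 + 1 = 1537


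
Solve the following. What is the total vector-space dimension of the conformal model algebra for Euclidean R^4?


The conformal model of R^4 uses Cl(5,1): the 4 Euclidean generators plus two extra orthogonal generators e+ (e+^2 = +1) and e- (e-^2 = -1), from which the null vectors e0, einf are built.
Number of generators m = 4 + 2 = 6.
dim Cl(p,q) = 2^m = 2^6 = 64


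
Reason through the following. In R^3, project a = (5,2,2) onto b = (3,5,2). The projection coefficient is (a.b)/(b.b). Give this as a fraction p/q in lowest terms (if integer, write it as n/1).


Projection coefficient = (a . b) / (b . b)
a . b = 5*3 + 2*5 + 2*2
= 15 + 10 + 4 = 29
b . b = 3^2 + 5^2 + 2^2
= 9 + 25 + 4 = 38
Coefficient = 29/38
In lowest terms: 29/38


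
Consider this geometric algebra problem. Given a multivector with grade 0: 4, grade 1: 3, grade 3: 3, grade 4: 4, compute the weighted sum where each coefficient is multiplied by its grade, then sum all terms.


Grade-weighted sum = sum of grade_k * coefficient_k
0*4 = 0
1*3 = 3
3*3 = 9
4*4 = 16
Total = 0 + 3 + 9 + 16 = 28


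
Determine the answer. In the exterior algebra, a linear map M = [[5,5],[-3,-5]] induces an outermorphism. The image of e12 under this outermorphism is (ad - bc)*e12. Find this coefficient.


The outermorphism of a linear map f sends e1^e2 to f(e1)^f(e2).
f(e1) = 5*e1 - 3*e2
f(e2) = 5*e1 - 5*e2
f(e1) ^ f(e2) = (5*e1 - 3*e2) ^ (5*e1 - 5*e2)
= 5*(-5)*e12 + (-3)*5*e21
= (-25 - (-15))*e12
= -10*e12
Coefficient = -10


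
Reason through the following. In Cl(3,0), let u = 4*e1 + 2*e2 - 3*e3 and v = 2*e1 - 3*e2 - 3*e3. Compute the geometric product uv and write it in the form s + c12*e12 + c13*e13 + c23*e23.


In Cl(3,0): e_i^2 = 1, e_ie_j = -e_je_i for i != j.
Scalar part = u . v = 4*2 + 2*(-3) + (-3)*(-3)
= 8 + (-6) + 9 = 11
e12 coeff = 4*(-3) - 2*2 = -12 - 4 = -16
e13 coeff = 4*(-3) - (-3)*2 = -12 - (-6) = -6
e23 coeff = 2*(-3) - (-3)*(-3) = -6 - 9 = -15
uv = 11 - 16*e12 - 6*e13 - 15*e23


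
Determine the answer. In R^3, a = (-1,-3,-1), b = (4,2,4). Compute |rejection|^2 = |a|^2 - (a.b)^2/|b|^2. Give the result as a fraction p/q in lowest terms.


|a|^2 = (-1)^2 + (-3)^2 + (-1)^2 = 11
|b|^2 = 4^2 + 2^2 + 4^2 = 36
a . b = (-1)*4 + (-3)*2 + (-1)*4 = -14
(a.b)^2 = (-14)^2 = 196
|rej|^2 = 11 - 196/36
= (396 - 196)/36
= 200/36
In lowest terms: 50/9


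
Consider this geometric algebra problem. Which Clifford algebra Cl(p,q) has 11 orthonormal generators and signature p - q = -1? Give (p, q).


We need p + q = 11 and p - q = -1.
Adding: 2p = 11 + (-1) = 10, so p = 5.
Then q = 11 - 5 = 6.
(p, q) = (5, 6)


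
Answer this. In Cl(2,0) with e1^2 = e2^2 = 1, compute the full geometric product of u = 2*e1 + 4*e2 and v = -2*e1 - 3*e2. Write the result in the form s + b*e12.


Expand: (2*e1 + 4*e2)(-2*e1 - 3*e2)
= 2*(-2)*e1e1 + 2*(-3)*e1e2 + 4*(-2)*e2e1 + 4*(-3)*e2e2
Using e1^2 = e2^2 = 1, e2e1 = -e1e2:
Scalar part s = 2*(-2) + 4*(-3) = -4 + (-12) = -16
Bivector part b = 2*(-3) - 4*(-2) = -6 - (-8) = 2
uv = -16 + 2*e12


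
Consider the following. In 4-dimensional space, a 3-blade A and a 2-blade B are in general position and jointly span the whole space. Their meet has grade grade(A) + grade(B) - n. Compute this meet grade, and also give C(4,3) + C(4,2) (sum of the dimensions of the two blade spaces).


Meet grade = grade(A) + grade(B) - n
= 3 + 2 - 4 = 1
C(4,3) = 4
C(4,2) = 6
dim_A + dim_B = 4 + 6 = 10


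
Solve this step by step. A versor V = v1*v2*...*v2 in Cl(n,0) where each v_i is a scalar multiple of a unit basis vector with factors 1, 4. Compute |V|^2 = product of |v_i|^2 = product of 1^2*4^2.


Each vector v_i has |v_i|^2 = s_i^2
Squared scales: 1^2 = 1, 4^2 = 16
|V|^2 = 1 * 16
= 16
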